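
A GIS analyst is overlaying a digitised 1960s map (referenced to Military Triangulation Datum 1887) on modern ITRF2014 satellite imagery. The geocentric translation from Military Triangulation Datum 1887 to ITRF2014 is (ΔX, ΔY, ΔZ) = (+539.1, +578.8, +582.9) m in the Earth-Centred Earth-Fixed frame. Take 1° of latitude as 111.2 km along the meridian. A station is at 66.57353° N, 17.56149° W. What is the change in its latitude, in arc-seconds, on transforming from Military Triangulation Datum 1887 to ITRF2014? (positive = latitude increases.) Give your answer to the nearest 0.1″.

sin φ = 0.917571, cos φ = 0.397572, sin λ = -0.301729, cos λ = 0.953394.
North component: ΔN = −sin φ cos λ·ΔX − sin φ sin λ·ΔY + cos φ·ΔZ = −(0.917571)(0.953394)(539.1) − (0.917571)(-0.301729)(578.8) + (0.397572)(582.9) = -79.62 m.
1° of latitude spans 111200 m, so Δφ = -79.62 / 111200 × 3600 = -2.578″.

Δφ = -2.6″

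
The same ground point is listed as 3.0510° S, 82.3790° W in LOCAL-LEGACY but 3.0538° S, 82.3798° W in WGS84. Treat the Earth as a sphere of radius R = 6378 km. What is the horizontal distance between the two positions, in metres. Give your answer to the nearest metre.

Δφ = -3.0538° − -3.0510° = -0.0028°; Δλ = -82.3798° − -82.3790° = -0.0008°.
1° along a meridian = πR/180 = 111317 m.
ΔN = Δφ × 111317 = -311.7 m; ΔE = Δλ × 111317 × cos(-3.0510°) = -0.0008 × 111317 × 0.998583 = -88.9 m.
Distance = √(ΔE² + ΔN²) = √((-88.9)² + (-311.7)²) = 324.1 m.

324 m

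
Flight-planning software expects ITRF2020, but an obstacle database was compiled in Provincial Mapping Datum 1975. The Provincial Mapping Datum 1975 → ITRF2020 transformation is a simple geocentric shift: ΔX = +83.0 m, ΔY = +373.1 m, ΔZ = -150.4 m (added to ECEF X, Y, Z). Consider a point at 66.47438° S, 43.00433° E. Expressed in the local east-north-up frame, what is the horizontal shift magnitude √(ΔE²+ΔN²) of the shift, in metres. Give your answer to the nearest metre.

315 m

The local east axis at (φ, λ) is (−sin λ, cos λ, 0), so ΔE = −sin(43.00433°)·83.0 + cos(43.00433°)·373.1 = 216.24 m.
The local north axis is (−sin φ cos λ, −sin φ sin λ, cos φ), giving ΔN = 55.653 + 233.323 − 60.034 = 228.94 m.
Horizontal magnitude = √(ΔE² + ΔN²) = √(216.24² + 228.94²) = 314.92 m.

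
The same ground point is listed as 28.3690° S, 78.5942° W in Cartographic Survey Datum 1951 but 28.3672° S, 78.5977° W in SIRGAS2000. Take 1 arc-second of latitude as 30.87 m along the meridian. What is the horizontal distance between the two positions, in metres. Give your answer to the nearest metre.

396 m

Δφ = -28.3672° − -28.3690° = +0.0018°; Δλ = -78.5977° − -78.5942° = -0.0035°.
1° of latitude = 3600 × 30.87 = 111132 m.
ΔN = Δφ × 111132 = 200.0 m; ΔE = Δλ × 111132 × cos(-28.3690°) = -0.0035 × 111132 × 0.879906 = -342.2 m.
Distance = √(ΔE² + ΔN²) = √((-342.2)² + 200.0²) = 396.4 m.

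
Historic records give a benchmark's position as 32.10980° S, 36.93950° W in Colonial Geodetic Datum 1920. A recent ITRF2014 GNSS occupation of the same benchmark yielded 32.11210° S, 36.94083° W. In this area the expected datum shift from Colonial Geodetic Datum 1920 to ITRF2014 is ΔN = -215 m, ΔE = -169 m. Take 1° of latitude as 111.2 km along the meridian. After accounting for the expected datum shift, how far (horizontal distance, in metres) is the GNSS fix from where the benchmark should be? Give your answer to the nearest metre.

60 m

Observed coordinate differences: Δφ = -0.00230°, Δλ = -0.00133°.
Converting to metres (1° lat = 111200 m, cos φ = 0.847031): observed ΔN = -255.8 m, observed ΔE = -125.3 m.
Subtracting the expected shift leaves a residual of -255.8 − (-215) = -40.8 m north and -125.3 − (-169) = 43.7 m east.
Residual distance = √((-40.8)² + 43.7²) = 59.8 m.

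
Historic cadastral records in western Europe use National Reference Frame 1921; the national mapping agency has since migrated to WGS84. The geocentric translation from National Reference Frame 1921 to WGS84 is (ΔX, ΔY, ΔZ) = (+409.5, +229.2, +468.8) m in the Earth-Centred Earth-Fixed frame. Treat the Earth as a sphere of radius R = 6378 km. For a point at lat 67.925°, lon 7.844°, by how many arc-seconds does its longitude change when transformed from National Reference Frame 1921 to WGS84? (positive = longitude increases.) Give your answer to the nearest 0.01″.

sin φ = 0.926693, cos φ = 0.375820, sin λ = 0.136476, cos λ = 0.990643.
East component: ΔE = −sin λ·ΔX + cos λ·ΔY = −(0.136476)(409.5) + (0.990643)(229.2) = 171.17 m.
1° of latitude spans πR/180 = 111317 m; at latitude φ, 1° of longitude spans that × cos φ = 41835.2 m, so Δλ = 171.17 / 41835.2 × 3600 = 14.729″.

Δλ = 14.73″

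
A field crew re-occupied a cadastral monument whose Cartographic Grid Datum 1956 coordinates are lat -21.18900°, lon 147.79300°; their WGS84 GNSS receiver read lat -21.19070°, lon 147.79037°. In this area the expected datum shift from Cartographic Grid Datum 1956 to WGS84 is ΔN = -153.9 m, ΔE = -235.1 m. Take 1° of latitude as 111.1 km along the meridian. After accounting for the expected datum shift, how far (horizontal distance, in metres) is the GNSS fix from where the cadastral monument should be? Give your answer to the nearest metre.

51 m

Observed coordinate differences: Δφ = -0.00170°, Δλ = -0.00263°.
Converting to metres (1° lat = 111100 m, cos φ = 0.932393): observed ΔN = -188.9 m, observed ΔE = -272.4 m.
Subtracting the expected shift leaves a residual of -188.9 − (-153.9) = -35.0 m north and -272.4 − (-235.1) = -37.3 m east.
Residual distance = √((-35.0)² + (-37.3)²) = 51.2 m.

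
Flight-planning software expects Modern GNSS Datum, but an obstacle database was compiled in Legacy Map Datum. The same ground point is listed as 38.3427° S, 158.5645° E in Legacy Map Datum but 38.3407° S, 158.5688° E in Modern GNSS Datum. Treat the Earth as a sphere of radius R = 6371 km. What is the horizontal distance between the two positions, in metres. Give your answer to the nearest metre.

436 m

Δφ = -38.3407° − -38.3427° = +0.0020°; Δλ = 158.5688° − 158.5645° = +0.0043°.
1° along a meridian = πR/180 = 111195 m.
ΔN = Δφ × 111195 = 222.4 m; ΔE = Δλ × 111195 × cos(-38.3427°) = +0.0043 × 111195 × 0.784314 = 375.0 m.
Distance = √(ΔE² + ΔN²) = √(375.0² + 222.4²) = 436.0 m.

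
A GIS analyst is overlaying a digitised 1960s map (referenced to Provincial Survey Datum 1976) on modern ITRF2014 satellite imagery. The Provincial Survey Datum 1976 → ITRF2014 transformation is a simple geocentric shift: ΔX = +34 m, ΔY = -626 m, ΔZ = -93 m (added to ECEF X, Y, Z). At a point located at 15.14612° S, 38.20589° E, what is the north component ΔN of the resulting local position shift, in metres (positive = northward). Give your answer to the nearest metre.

ΔN = -184 m

At φ = -15.14612°, λ = 38.20589°: sin φ = -0.261282, cos φ = 0.965263, sin λ = 0.618489, cos λ = 0.785793.
ΔN = −sin φ cos λ·ΔX − sin φ sin λ·ΔY + cos φ·ΔZ = −(-0.261282)(0.785793)(34) − (-0.261282)(0.618489)(-626) + (0.965263)(-93) = -183.95 m.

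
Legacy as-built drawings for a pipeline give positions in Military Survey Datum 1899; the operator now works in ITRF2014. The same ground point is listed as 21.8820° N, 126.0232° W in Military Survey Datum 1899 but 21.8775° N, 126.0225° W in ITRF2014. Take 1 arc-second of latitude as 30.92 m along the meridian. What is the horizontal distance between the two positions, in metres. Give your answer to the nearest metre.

506 m

Δφ = 21.8775° − 21.8820° = -0.0045°; Δλ = -126.0225° − -126.0232° = +0.0007°.
1° of latitude = 3600 × 30.92 = 111312 m.
ΔN = Δφ × 111312 = -500.9 m; ΔE = Δλ × 111312 × cos(21.8820°) = +0.0007 × 111312 × 0.927953 = 72.3 m.
Distance = √(ΔE² + ΔN²) = √(72.3² + (-500.9)²) = 506.1 m.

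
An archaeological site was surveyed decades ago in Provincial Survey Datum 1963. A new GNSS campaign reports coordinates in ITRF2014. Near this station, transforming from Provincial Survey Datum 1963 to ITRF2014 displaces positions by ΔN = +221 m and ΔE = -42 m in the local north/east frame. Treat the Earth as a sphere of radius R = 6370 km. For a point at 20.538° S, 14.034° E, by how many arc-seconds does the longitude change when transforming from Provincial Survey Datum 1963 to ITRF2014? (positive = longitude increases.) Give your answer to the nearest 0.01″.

At latitude -20.538°, cos φ = 0.936440.
One radian of longitude at latitude φ spans R cos φ, so Δλ = ΔE / (R cos φ) = -42.0 / (6370000 × 0.936440) = -7.0409e-06 rad = -1.452″.

Δλ = -1.45″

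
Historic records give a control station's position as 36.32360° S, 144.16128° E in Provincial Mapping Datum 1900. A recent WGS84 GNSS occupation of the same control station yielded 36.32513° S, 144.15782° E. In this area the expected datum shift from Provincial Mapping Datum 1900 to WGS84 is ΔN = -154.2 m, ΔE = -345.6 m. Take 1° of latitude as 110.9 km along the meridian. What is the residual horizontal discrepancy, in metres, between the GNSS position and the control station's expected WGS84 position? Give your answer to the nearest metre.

40 m

Observed coordinate differences: Δφ = -0.00153°, Δλ = -0.00346°.
Converting to metres (1° lat = 110900 m, cos φ = 0.805684): observed ΔN = -169.7 m, observed ΔE = -309.2 m.
Subtracting the expected shift leaves a residual of -169.7 − (-154.2) = -15.5 m north and -309.2 − (-345.6) = 36.4 m east.
Residual distance = √((-15.5)² + 36.4²) = 39.6 m.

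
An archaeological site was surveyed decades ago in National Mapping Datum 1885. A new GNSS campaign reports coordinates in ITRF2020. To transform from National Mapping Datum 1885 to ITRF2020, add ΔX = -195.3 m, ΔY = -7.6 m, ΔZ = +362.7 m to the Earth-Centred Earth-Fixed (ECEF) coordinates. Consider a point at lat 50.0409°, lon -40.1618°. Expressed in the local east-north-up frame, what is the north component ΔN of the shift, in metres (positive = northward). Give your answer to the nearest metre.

At φ = 50.0409°, λ = -40.1618°: sin φ = 0.766503, cos φ = 0.642241, sin λ = -0.644948, cos λ = 0.764226.
ΔN = −sin φ cos λ·ΔX − sin φ sin λ·ΔY + cos φ·ΔZ = −(0.766503)(0.764226)(-195.3) − (0.766503)(-0.644948)(-7.6) + (0.642241)(362.7) = 343.59 m.

ΔN = 344 m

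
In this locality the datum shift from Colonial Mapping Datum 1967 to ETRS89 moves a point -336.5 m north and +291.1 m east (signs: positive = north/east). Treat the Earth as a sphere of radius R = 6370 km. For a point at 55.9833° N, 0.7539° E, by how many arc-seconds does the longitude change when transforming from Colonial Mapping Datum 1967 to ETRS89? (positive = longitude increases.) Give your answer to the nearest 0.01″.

Δλ = 16.85″

At latitude 55.9833°, cos φ = 0.559435.
One radian of longitude at latitude φ spans R cos φ, so Δλ = ΔE / (R cos φ) = 291.1 / (6370000 × 0.559435) = 8.1687e-05 rad = 16.849″.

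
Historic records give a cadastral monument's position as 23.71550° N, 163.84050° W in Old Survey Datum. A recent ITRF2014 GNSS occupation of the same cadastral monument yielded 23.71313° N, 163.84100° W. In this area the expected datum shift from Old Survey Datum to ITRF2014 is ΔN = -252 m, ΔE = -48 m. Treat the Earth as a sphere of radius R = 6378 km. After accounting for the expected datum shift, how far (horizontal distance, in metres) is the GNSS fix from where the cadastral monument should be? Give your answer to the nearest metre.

12 m

Observed coordinate differences: Δφ = -0.00237°, Δλ = -0.00050°.
Converting to metres (1° lat = 111317 m, cos φ = 0.915554): observed ΔN = -263.8 m, observed ΔE = -51.0 m.
Subtracting the expected shift leaves a residual of -263.8 − (-252) = -11.8 m north and -51.0 − (-48) = -3.0 m east.
Residual distance = √((-11.8)² + (-3.0)²) = 12.2 m.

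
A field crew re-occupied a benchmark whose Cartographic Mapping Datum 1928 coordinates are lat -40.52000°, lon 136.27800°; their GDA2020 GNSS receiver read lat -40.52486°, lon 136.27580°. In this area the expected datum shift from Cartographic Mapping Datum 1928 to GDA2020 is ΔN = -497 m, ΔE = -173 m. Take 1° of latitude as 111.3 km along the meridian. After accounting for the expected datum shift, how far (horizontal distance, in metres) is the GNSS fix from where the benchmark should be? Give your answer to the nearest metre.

46 m

Observed coordinate differences: Δφ = -0.00486°, Δλ = -0.00220°.
Converting to metres (1° lat = 111300 m, cos φ = 0.760179): observed ΔN = -540.9 m, observed ΔE = -186.1 m.
Subtracting the expected shift leaves a residual of -540.9 − (-497) = -43.9 m north and -186.1 − (-173) = -13.1 m east.
Residual distance = √((-43.9)² + (-13.1)²) = 45.8 m.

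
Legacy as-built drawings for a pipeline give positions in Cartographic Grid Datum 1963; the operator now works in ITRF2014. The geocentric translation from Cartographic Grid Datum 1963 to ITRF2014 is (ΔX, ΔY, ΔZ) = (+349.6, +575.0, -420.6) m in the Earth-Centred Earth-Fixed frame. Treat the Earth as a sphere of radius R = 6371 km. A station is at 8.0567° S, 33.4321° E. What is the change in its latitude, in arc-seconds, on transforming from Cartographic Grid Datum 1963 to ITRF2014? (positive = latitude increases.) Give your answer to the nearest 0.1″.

Δφ = -10.7″

sin φ = -0.140153, cos φ = 0.990130, sin λ = 0.550948, cos λ = 0.834539.
North component: ΔN = −sin φ cos λ·ΔX − sin φ sin λ·ΔY + cos φ·ΔZ = −(-0.140153)(0.834539)(349.6) − (-0.140153)(0.550948)(575.0) + (0.990130)(-420.6) = -331.16 m.
1° of latitude spans πR/180 = 111195 m, so Δφ = -331.16 / 111195 × 3600 = -10.721″.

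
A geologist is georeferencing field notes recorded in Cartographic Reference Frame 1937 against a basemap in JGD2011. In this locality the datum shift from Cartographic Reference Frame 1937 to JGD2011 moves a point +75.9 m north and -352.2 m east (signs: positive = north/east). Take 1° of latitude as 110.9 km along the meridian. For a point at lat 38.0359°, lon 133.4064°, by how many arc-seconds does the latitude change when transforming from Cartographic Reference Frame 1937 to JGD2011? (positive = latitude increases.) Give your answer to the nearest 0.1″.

Δφ = 2.5″

1° of latitude = 110.9 km, so Δφ = 75.9 / 110900 = 0.0006844° = 2.464″.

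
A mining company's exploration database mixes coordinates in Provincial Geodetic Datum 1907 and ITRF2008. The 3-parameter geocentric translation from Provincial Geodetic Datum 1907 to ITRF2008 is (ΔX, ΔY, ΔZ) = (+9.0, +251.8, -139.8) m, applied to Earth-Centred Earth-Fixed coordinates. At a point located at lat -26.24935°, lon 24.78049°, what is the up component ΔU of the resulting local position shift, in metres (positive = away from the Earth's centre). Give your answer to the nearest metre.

ΔU = 164 m

At φ = -26.24935°, λ = 24.78049°: sin φ = -0.442279, cos φ = 0.896878, sin λ = 0.419143, cos λ = 0.907920.
ΔU = cos φ cos λ·ΔX + cos φ sin λ·ΔY + sin φ·ΔZ = (0.896878)(0.907920)(9.0) + (0.896878)(0.419143)(251.8) + (-0.442279)(-139.8) = 163.82 m.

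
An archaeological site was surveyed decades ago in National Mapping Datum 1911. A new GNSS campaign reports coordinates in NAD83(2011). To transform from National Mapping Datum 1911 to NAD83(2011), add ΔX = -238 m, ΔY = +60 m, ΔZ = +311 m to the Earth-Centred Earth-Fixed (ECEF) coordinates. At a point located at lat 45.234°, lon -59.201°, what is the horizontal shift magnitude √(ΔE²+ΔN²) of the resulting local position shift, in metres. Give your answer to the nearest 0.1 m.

At φ = 45.234°, λ = -59.201°: sin φ = 0.709989, cos φ = 0.704213, sin λ = -0.858969, cos λ = 0.512028.
ΔE = −sin λ·ΔX + cos λ·ΔY = −(-0.858969)·(-238) + (0.512028)·(60) = -173.71 m.
ΔN = −sin φ cos λ·ΔX − sin φ sin λ·ΔY + cos φ·ΔZ = −(0.709989)(0.512028)(-238) − (0.709989)(-0.858969)(60) + (0.704213)(311) = 342.12 m.
Horizontal magnitude = √(ΔE² + ΔN²) = √((-173.71)² + 342.12²) = 383.70 m.

383.7 m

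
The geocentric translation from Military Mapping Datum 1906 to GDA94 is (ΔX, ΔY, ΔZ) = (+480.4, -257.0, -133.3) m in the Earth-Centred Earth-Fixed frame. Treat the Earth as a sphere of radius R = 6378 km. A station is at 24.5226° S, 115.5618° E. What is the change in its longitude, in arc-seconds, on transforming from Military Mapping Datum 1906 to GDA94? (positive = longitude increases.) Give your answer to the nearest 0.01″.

sin φ = -0.415052, cos φ = 0.909798, sin λ = 0.902120, cos λ = -0.431484.
East component: ΔE = −sin λ·ΔX + cos λ·ΔY = −(0.902120)(480.4) + (-0.431484)(-257.0) = -322.49 m.
1° of latitude spans πR/180 = 111317 m; at latitude φ, 1° of longitude spans that × cos φ = 101276.0 m, so Δλ = -322.49 / 101276.0 × 3600 = -11.463″.

Δλ = -11.46″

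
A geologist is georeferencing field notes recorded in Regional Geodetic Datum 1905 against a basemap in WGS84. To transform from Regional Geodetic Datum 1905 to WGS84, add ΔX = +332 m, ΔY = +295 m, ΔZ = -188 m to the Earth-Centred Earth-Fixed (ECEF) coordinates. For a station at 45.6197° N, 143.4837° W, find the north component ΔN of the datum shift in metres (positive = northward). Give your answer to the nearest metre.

At φ = 45.6197°, λ = -143.4837°: sin φ = 0.714713, cos φ = 0.699418, sin λ = -0.595051, cos λ = -0.803688.
ΔN = −sin φ cos λ·ΔX − sin φ sin λ·ΔY + cos φ·ΔZ = −(0.714713)(-0.803688)(332) − (0.714713)(-0.595051)(295) + (0.699418)(-188) = 184.67 m.

ΔN = 185 m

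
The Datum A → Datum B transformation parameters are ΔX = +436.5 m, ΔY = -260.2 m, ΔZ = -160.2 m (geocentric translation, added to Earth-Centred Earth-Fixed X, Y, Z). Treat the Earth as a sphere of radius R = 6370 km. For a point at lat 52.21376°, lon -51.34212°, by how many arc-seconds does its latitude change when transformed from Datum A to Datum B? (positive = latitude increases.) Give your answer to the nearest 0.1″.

Δφ = -15.4″

sin φ = 0.790302, cos φ = 0.612717, sin λ = -0.780890, cos λ = 0.624669.
North component: ΔN = −sin φ cos λ·ΔX − sin φ sin λ·ΔY + cos φ·ΔZ = −(0.790302)(0.624669)(436.5) − (0.790302)(-0.780890)(-260.2) + (0.612717)(-160.2) = -474.23 m.
1° of latitude spans πR/180 = 111177 m, so Δφ = -474.23 / 111177 × 3600 = -15.356″.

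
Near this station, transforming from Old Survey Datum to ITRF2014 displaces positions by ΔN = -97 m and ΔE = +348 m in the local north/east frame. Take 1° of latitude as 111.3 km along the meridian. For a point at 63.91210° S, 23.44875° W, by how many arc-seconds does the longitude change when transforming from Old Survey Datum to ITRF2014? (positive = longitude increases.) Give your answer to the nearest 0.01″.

Δλ = 25.60″

At latitude -63.91210°, cos φ = 0.439750.
1° of longitude at this latitude = 111.3 × cos φ = 48.94 km, so Δλ = 348.0 / 48944.1 = 0.0071101° = 25.597″.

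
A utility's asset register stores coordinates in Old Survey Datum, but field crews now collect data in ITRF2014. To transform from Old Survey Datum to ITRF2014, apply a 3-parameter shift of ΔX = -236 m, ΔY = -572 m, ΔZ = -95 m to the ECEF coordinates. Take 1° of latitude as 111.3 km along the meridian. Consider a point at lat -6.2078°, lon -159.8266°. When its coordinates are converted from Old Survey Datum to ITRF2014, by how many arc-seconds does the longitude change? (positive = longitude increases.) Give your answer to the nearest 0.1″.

sin φ = -0.108135, cos φ = 0.994136, sin λ = -0.344862, cos λ = -0.938653.
East component: ΔE = −sin λ·ΔX + cos λ·ΔY = −(-0.344862)(-236) + (-0.938653)(-572) = 455.52 m.
1° of latitude spans 111300 m; at latitude φ, 1° of longitude spans that × cos φ = 110647.4 m, so Δλ = 455.52 / 110647.4 × 3600 = 14.821″.

Δλ = 14.8″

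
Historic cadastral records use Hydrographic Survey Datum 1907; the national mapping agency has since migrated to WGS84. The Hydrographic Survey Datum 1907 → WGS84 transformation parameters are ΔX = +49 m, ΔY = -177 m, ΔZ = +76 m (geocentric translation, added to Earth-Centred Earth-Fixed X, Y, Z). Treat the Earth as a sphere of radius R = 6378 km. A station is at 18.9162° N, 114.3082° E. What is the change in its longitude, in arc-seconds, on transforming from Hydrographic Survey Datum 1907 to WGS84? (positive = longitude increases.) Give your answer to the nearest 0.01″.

sin φ = 0.324185, cos φ = 0.945994, sin λ = 0.911344, cos λ = -0.411645.
East component: ΔE = −sin λ·ΔX + cos λ·ΔY = −(0.911344)(49) + (-0.411645)(-177) = 28.21 m.
1° of latitude spans πR/180 = 111317 m; at latitude φ, 1° of longitude spans that × cos φ = 105305.3 m, so Δλ = 28.21 / 105305.3 × 3600 = 0.964″.

Δλ = 0.96″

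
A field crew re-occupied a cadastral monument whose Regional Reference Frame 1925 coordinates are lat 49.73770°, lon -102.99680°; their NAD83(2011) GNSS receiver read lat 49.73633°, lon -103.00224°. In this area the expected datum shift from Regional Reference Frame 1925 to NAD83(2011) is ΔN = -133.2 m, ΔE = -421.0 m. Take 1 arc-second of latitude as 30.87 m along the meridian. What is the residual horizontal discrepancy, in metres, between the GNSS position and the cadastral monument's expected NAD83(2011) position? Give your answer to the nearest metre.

Observed coordinate differences: Δφ = -0.00137°, Δλ = -0.00544°.
Converting to metres (1° lat = 111132 m, cos φ = 0.646288): observed ΔN = -152.3 m, observed ΔE = -390.7 m.
Subtracting the expected shift leaves a residual of -152.3 − (-133.2) = -19.1 m north and -390.7 − (-421.0) = 30.3 m east.
Residual distance = √((-19.1)² + 30.3²) = 35.8 m.

36 m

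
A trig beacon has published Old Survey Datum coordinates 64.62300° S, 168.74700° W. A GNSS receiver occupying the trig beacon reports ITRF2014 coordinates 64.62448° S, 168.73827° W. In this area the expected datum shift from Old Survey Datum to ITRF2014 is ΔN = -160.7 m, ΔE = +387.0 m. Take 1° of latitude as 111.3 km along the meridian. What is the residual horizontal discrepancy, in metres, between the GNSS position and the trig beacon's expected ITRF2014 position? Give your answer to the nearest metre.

Observed coordinate differences: Δφ = -0.00148°, Δλ = +0.00873°.
Converting to metres (1° lat = 111300 m, cos φ = 0.428572): observed ΔN = -164.7 m, observed ΔE = 416.4 m.
Subtracting the expected shift leaves a residual of -164.7 − (-160.7) = -4.0 m north and 416.4 − (387.0) = 29.4 m east.
Residual distance = √((-4.0)² + 29.4²) = 29.7 m.

30 m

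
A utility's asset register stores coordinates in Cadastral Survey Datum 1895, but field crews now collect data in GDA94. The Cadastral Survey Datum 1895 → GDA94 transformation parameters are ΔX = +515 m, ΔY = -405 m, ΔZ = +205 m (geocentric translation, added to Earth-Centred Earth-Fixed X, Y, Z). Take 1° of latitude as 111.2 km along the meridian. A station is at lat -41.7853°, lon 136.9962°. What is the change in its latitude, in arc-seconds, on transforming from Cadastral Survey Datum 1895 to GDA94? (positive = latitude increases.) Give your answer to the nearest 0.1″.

sin φ = -0.666341, cos φ = 0.745647, sin λ = 0.682047, cos λ = -0.731308.
North component: ΔN = −sin φ cos λ·ΔX − sin φ sin λ·ΔY + cos φ·ΔZ = −(-0.666341)(-0.731308)(515) − (-0.666341)(0.682047)(-405) + (0.745647)(205) = -282.17 m.
1° of latitude spans 111200 m, so Δφ = -282.17 / 111200 × 3600 = -9.135″.

Δφ = -9.1″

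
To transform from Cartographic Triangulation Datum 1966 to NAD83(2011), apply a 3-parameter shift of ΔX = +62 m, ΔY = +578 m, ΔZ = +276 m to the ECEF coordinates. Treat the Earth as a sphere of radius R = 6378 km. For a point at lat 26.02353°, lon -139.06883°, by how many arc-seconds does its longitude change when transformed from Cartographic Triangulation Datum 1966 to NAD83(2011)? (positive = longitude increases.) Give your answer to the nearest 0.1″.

Δλ = -14.3″

sin φ = 0.438740, cos φ = 0.898614, sin λ = -0.655152, cos λ = -0.755497.
East component: ΔE = −sin λ·ΔX + cos λ·ΔY = −(-0.655152)(62) + (-0.755497)(578) = -396.06 m.
1° of latitude spans πR/180 = 111317 m; at latitude φ, 1° of longitude spans that × cos φ = 100031.1 m, so Δλ = -396.06 / 100031.1 × 3600 = -14.254″.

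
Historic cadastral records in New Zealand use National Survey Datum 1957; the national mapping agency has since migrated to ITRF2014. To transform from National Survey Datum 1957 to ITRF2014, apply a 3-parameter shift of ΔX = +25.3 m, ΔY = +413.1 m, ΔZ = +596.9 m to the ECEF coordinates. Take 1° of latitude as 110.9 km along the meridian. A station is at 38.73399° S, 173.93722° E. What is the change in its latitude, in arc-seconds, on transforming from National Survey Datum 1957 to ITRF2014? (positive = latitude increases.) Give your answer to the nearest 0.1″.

Δφ = 15.5″

sin φ = -0.625706, cos φ = 0.780059, sin λ = 0.105618, cos λ = -0.994407.
North component: ΔN = −sin φ cos λ·ΔX − sin φ sin λ·ΔY + cos φ·ΔZ = −(-0.625706)(-0.994407)(25.3) − (-0.625706)(0.105618)(413.1) + (0.780059)(596.9) = 477.18 m.
1° of latitude spans 110900 m, so Δφ = 477.18 / 110900 × 3600 = 15.490″.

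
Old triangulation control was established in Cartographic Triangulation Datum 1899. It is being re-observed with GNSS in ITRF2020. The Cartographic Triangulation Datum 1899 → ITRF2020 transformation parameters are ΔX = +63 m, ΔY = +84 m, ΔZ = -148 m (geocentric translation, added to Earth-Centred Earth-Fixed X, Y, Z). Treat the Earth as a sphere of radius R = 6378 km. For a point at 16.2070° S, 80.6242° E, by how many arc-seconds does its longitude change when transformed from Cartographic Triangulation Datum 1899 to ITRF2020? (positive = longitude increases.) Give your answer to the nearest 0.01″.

sin φ = -0.279108, cos φ = 0.960260, sin λ = 0.986641, cos λ = 0.162909.
East component: ΔE = −sin λ·ΔX + cos λ·ΔY = −(0.986641)(63) + (0.162909)(84) = -48.47 m.
1° of latitude spans πR/180 = 111317 m; at latitude φ, 1° of longitude spans that × cos φ = 106893.3 m, so Δλ = -48.47 / 106893.3 × 3600 = -1.633″.

Δλ = -1.63″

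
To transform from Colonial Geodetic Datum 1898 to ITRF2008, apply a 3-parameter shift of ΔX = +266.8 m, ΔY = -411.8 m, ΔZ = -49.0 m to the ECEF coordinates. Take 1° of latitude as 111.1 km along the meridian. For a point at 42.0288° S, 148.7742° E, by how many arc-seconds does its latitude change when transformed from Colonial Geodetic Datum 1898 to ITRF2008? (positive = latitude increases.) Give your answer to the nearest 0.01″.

Δφ = -10.76″

sin φ = -0.669504, cos φ = 0.742808, sin λ = 0.518412, cos λ = -0.855131.
North component: ΔN = −sin φ cos λ·ΔX − sin φ sin λ·ΔY + cos φ·ΔZ = −(-0.669504)(-0.855131)(266.8) − (-0.669504)(0.518412)(-411.8) + (0.742808)(-49.0) = -332.07 m.
1° of latitude spans 111100 m, so Δφ = -332.07 / 111100 × 3600 = -10.760″.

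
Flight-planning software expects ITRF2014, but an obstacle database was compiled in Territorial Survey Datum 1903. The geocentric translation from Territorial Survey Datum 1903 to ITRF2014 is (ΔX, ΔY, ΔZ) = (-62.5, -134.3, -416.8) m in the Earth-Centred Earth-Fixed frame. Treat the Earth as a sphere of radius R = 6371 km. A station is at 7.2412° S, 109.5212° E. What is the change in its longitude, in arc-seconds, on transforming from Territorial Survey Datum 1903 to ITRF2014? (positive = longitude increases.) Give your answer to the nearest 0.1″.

Δλ = 3.4″

sin φ = -0.126047, cos φ = 0.992024, sin λ = 0.942518, cos λ = -0.334156.
East component: ΔE = −sin λ·ΔX + cos λ·ΔY = −(0.942518)(-62.5) + (-0.334156)(-134.3) = 103.78 m.
1° of latitude spans πR/180 = 111195 m; at latitude φ, 1° of longitude spans that × cos φ = 110308.1 m, so Δλ = 103.78 / 110308.1 × 3600 = 3.387″.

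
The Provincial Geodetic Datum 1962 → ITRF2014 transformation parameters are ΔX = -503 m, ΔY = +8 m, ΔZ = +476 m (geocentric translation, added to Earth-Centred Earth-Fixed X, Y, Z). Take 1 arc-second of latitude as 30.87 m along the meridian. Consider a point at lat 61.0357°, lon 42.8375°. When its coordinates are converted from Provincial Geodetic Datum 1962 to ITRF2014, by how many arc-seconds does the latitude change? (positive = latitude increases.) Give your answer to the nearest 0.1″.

sin φ = 0.874922, cos φ = 0.484265, sin λ = 0.679921, cos λ = 0.733285.
North component: ΔN = −sin φ cos λ·ΔX − sin φ sin λ·ΔY + cos φ·ΔZ = −(0.874922)(0.733285)(-503) − (0.874922)(0.679921)(8) + (0.484265)(476) = 548.46 m.
1° of latitude spans 3600 × 30.87 = 111132 m, so Δφ = 548.46 / 111132 × 3600 = 17.767″.

Δφ = 17.8″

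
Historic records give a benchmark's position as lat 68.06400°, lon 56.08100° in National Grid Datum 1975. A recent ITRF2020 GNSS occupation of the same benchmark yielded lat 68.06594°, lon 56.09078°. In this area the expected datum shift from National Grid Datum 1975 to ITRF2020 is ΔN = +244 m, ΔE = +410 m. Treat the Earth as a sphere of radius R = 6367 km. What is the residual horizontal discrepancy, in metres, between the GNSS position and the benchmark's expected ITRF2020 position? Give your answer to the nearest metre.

29 m

Observed coordinate differences: Δφ = +0.00194°, Δλ = +0.00978°.
Converting to metres (1° lat = 111125 m, cos φ = 0.373571): observed ΔN = 215.6 m, observed ΔE = 406.0 m.
Subtracting the expected shift leaves a residual of 215.6 − (244) = -28.4 m north and 406.0 − (410) = -4.0 m east.
Residual distance = √((-28.4)² + (-4.0)²) = 28.7 m.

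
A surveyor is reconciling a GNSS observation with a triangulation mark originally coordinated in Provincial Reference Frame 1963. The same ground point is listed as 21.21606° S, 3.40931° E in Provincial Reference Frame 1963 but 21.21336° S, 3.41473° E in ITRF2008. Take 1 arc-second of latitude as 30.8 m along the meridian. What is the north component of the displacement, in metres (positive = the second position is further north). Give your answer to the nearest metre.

Δφ = -21.21336° − -21.21606° = +0.00270°; Δλ = 3.41473° − 3.40931° = +0.00542°.
1° of latitude = 3600 × 30.80 = 110880 m.
ΔN = Δφ × 110880 = 299.4 m; ΔE = Δλ × 110880 × cos(-21.21606°) = +0.00542 × 110880 × 0.932222 = 560.2 m.

ΔN = 299 m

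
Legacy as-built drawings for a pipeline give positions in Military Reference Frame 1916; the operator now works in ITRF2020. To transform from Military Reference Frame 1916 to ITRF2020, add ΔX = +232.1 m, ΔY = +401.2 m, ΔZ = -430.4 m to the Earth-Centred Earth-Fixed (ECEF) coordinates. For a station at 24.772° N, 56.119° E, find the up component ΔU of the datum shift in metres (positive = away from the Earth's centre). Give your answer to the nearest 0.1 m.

The local up (radial) axis is (cos φ cos λ, cos φ sin λ, sin φ), giving ΔU = 117.483 + 302.426 − 180.341 = 239.57 m.

ΔU = 239.6 m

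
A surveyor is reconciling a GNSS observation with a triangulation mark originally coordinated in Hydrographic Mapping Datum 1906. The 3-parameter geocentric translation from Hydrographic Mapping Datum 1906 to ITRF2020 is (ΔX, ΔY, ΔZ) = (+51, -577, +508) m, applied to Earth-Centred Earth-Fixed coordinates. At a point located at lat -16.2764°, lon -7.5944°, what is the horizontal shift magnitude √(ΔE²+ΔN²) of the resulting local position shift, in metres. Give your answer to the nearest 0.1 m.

770.2 m

The local east axis at (φ, λ) is (−sin λ, cos λ, 0), so ΔE = −sin(-7.5944°)·51 + cos(-7.5944°)·(-577) = -565.20 m.
The local north axis is (−sin φ cos λ, −sin φ sin λ, cos φ), giving ΔN = 14.168 + 21.372 + 487.640 = 523.18 m.
Horizontal magnitude = √(ΔE² + ΔN²) = √((-565.20)² + 523.18²) = 770.17 m.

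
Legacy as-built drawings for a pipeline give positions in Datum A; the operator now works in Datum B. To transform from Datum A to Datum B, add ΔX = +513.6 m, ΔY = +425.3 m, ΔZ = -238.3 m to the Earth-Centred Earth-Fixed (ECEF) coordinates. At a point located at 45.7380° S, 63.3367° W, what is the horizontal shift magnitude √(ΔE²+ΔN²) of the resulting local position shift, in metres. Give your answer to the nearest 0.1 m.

705.0 m

At φ = -45.7380°, λ = -63.3367°: sin φ = -0.716156, cos φ = 0.697940, sin λ = -0.893659, cos λ = 0.448747.
ΔE = −sin λ·ΔX + cos λ·ΔY = −(-0.893659)·(513.6) + (0.448747)·(425.3) = 649.84 m.
ΔN = −sin φ cos λ·ΔX − sin φ sin λ·ΔY + cos φ·ΔZ = −(-0.716156)(0.448747)(513.6) − (-0.716156)(-0.893659)(425.3) + (0.697940)(-238.3) = -273.45 m.
Horizontal magnitude = √(ΔE² + ΔN²) = √(649.84² + (-273.45)²) = 705.03 m.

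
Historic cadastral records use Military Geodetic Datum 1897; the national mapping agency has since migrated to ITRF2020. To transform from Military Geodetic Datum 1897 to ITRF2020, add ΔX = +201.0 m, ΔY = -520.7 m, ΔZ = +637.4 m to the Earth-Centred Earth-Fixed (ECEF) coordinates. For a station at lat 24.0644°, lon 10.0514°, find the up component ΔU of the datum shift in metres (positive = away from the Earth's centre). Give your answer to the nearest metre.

At φ = 24.0644°, λ = 10.0514°: sin φ = 0.407763, cos φ = 0.913088, sin λ = 0.174532, cos λ = 0.984652.
ΔU = cos φ cos λ·ΔX + cos φ sin λ·ΔY + sin φ·ΔZ = (0.913088)(0.984652)(201.0) + (0.913088)(0.174532)(-520.7) + (0.407763)(637.4) = 357.64 m.

ΔU = 358 m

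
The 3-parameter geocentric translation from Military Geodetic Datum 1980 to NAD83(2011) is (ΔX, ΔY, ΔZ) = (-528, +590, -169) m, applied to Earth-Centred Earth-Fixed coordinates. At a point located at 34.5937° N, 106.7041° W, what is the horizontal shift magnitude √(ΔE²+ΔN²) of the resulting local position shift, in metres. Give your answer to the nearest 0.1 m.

At φ = 34.5937°, λ = -106.7041°: sin φ = 0.567753, cos φ = 0.823199, sin λ = -0.957802, cos λ = -0.287429.
ΔE = −sin λ·ΔX + cos λ·ΔY = −(-0.957802)·(-528) + (-0.287429)·(590) = -675.30 m.
ΔN = −sin φ cos λ·ΔX − sin φ sin λ·ΔY + cos φ·ΔZ = −(0.567753)(-0.287429)(-528) − (0.567753)(-0.957802)(590) + (0.823199)(-169) = 95.55 m.
Horizontal magnitude = √(ΔE² + ΔN²) = √((-675.30)² + 95.55²) = 682.03 m.

682.0 m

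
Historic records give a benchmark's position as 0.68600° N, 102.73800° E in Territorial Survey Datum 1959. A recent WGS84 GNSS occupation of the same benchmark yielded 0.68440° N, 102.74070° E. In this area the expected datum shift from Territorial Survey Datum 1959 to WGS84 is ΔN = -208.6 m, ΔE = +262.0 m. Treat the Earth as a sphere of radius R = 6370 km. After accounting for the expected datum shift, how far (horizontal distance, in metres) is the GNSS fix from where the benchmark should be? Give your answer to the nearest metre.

Observed coordinate differences: Δφ = -0.00160°, Δλ = +0.00270°.
Converting to metres (1° lat = 111177 m, cos φ = 0.999928): observed ΔN = -177.9 m, observed ΔE = 300.2 m.
Subtracting the expected shift leaves a residual of -177.9 − (-208.6) = 30.7 m north and 300.2 − (262.0) = 38.2 m east.
Residual distance = √(30.7² + 38.2²) = 49.0 m.

49 m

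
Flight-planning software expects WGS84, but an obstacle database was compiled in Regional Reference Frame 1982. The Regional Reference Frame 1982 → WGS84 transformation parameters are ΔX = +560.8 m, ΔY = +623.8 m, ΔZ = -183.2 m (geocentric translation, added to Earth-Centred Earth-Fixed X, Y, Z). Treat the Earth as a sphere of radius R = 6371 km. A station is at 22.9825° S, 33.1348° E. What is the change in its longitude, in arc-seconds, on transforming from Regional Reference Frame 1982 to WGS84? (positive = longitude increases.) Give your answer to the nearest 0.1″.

Δλ = 7.6″

sin φ = -0.390450, cos φ = 0.920624, sin λ = 0.546611, cos λ = 0.837387.
East component: ΔE = −sin λ·ΔX + cos λ·ΔY = −(0.546611)(560.8) + (0.837387)(623.8) = 215.82 m.
1° of latitude spans πR/180 = 111195 m; at latitude φ, 1° of longitude spans that × cos φ = 102368.7 m, so Δλ = 215.82 / 102368.7 × 3600 = 7.590″.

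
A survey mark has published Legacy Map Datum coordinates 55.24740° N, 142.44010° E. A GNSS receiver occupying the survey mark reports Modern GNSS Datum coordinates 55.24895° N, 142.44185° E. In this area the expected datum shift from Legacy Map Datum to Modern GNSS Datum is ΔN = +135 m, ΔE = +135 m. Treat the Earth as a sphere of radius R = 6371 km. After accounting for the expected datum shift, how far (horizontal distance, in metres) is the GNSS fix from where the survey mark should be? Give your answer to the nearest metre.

Observed coordinate differences: Δφ = +0.00155°, Δλ = +0.00175°.
Converting to metres (1° lat = 111195 m, cos φ = 0.570034): observed ΔN = 172.4 m, observed ΔE = 110.9 m.
Subtracting the expected shift leaves a residual of 172.4 − (135) = 37.4 m north and 110.9 − (135) = -24.1 m east.
Residual distance = √(37.4² + (-24.1)²) = 44.4 m.

44 m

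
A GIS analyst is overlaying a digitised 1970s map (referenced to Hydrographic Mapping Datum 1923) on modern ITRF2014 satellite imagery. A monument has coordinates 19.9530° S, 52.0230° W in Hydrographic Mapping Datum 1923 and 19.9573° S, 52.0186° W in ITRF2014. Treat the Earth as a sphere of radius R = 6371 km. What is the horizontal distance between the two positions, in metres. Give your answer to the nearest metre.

663 m

Δφ = -19.9573° − -19.9530° = -0.0043°; Δλ = -52.0186° − -52.0230° = +0.0044°.
1° along a meridian = πR/180 = 111195 m.
ΔN = Δφ × 111195 = -478.1 m; ΔE = Δλ × 111195 × cos(-19.9530°) = +0.0044 × 111195 × 0.939973 = 459.9 m.
Distance = √(ΔE² + ΔN²) = √(459.9² + (-478.1)²) = 663.4 m.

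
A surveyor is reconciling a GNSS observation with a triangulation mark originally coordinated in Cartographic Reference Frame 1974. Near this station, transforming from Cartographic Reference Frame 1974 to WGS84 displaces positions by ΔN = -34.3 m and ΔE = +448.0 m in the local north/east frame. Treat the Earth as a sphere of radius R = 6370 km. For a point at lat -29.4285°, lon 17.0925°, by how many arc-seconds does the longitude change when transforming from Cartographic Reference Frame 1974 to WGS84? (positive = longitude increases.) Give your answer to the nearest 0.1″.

Δλ = 16.7″

At latitude -29.4285°, cos φ = 0.870970.
One radian of longitude at latitude φ spans R cos φ, so Δλ = ΔE / (R cos φ) = 448.0 / (6370000 × 0.870970) = 8.0749e-05 rad = 16.656″.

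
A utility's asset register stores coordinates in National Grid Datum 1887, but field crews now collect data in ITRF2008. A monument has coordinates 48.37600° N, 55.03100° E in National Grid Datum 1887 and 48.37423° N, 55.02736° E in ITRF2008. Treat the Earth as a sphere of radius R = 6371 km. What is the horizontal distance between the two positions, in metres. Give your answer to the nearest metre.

Δφ = 48.37423° − 48.37600° = -0.00177°; Δλ = 55.02736° − 55.03100° = -0.00364°.
1° along a meridian = πR/180 = 111195 m.
ΔN = Δφ × 111195 = -196.8 m; ΔE = Δλ × 111195 × cos(48.37600°) = -0.00364 × 111195 × 0.664239 = -268.9 m.
Distance = √(ΔE² + ΔN²) = √((-268.9)² + (-196.8)²) = 333.2 m.

333 m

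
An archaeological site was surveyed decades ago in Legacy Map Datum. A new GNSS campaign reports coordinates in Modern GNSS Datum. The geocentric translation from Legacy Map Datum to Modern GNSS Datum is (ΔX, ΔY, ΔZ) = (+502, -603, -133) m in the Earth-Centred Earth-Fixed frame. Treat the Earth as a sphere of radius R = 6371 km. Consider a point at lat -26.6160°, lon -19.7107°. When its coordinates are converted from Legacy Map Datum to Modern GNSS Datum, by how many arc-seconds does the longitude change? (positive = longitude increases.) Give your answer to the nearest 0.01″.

Δλ = -14.43″

sin φ = -0.448009, cos φ = 0.894029, sin λ = -0.337271, cos λ = 0.941408.
East component: ΔE = −sin λ·ΔX + cos λ·ΔY = −(-0.337271)(502) + (0.941408)(-603) = -398.36 m.
1° of latitude spans πR/180 = 111195 m; at latitude φ, 1° of longitude spans that × cos φ = 99411.5 m, so Δλ = -398.36 / 99411.5 × 3600 = -14.426″.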